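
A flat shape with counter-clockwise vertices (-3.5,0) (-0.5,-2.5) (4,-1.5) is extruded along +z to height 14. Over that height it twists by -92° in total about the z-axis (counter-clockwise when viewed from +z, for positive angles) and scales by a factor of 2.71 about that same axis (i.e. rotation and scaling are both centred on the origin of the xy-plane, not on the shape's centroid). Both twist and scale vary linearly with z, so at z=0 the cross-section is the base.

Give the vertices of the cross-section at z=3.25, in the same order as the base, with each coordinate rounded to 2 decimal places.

t = z/height = 3.25/14 = 0.232143
s = 1 + (scale-1)·z/height = 1 + (2.71-1)·3.25/14 = 1.396964
θ = twist·z/height = -92°·3.25/14 = -21.3571° = -0.372752 rad
cos θ = 0.931328, sin θ = -0.364180 (intermediates below are computed at full precision and shown rounded to 5 d.p.)
v1: (-3.5,0) → rotate → (-3.25965,1.27463) → ×s → (-4.55361,1.78061) → (-4.55,1.78)
v2: (-0.5,-2.5) → rotate → (-1.37611,-2.14623) → ×s → (-1.92238,-2.99821) → (-1.92,-3.00)
v3: (4,-1.5) → rotate → (3.17904,-2.85371) → ×s → (4.44101,-3.98654) → (4.44,-3.99)

Cross-section at z=3.25: (-4.55,1.78) (-1.92,-3.00) (4.44,-3.99)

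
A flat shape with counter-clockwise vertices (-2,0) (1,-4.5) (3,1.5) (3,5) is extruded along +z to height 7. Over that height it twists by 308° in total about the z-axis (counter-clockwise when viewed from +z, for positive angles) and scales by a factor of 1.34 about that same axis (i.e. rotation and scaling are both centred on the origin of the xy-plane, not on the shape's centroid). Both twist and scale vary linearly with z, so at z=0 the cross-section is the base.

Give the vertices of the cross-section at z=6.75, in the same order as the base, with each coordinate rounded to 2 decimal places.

t = z/height = 6.75/7 = 0.964286
s = 1 + (scale-1)·z/height = 1 + (1.34-1)·6.75/7 = 1.327857
θ = twist·z/height = 308°·6.75/7 = 297.0000° = 5.183628 rad
cos θ = 0.453990, sin θ = -0.891007 (intermediates below are computed at full precision and shown rounded to 5 d.p.)
v1: (-2,0) → rotate → (-0.90798,1.78201) → ×s → (-1.20567,2.36626) → (-1.21,2.37)
v2: (1,-4.5) → rotate → (-3.55554,-2.93396) → ×s → (-4.72125,-3.89588) → (-4.72,-3.90)
v3: (3,1.5) → rotate → (2.69848,-1.99203) → ×s → (3.58320,-2.64514) → (3.58,-2.65)
v4: (3,5) → rotate → (5.81700,-0.40307) → ×s → (7.72415,-0.53522) → (7.72,-0.54)

Cross-section at z=6.75: (-1.21,2.37) (-4.72,-3.90) (3.58,-2.65) (7.72,-0.54)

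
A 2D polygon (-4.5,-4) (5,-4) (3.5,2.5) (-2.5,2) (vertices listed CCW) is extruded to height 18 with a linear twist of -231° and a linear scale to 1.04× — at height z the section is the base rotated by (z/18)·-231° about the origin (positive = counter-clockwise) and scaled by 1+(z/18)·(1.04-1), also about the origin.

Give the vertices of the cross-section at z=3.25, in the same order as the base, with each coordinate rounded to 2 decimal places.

Cross-section at z=3.25: (-6.06,0.01) (1.08,-6.36) (4.31,-0.47) (-0.54,3.18)

t = z/height = 3.25/18 = 0.180556
s = 1 + (scale-1)·z/height = 1 + (1.04-1)·3.25/18 = 1.007222
θ = twist·z/height = -231°·3.25/18 = -41.7083° = -0.727948 rad
cos θ = 0.746541, sin θ = -0.665339 (intermediates below are computed at full precision and shown rounded to 5 d.p.)
v1: (-4.5,-4) → rotate → (-6.02079,0.00786) → ×s → (-6.06428,0.00792) → (-6.06,0.01)
v2: (5,-4) → rotate → (1.07135,-6.31286) → ×s → (1.07909,-6.35845) → (1.08,-6.36)
v3: (3.5,2.5) → rotate → (4.27624,-0.46233) → ×s → (4.30713,-0.46567) → (4.31,-0.47)
v4: (-2.5,2) → rotate → (-0.53568,3.15643) → ×s → (-0.53954,3.17923) → (-0.54,3.18)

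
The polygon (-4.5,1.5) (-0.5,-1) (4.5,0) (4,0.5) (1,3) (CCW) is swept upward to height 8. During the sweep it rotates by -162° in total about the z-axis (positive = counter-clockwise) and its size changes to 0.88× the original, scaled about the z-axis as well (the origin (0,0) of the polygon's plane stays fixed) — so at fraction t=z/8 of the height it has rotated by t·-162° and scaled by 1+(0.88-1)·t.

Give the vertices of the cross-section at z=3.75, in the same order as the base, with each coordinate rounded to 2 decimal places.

Cross-section at z=3.75: (0.34,4.46) (-1.03,0.23) (1.03,-4.12) (1.37,-3.55) (2.98,-0.23)

t = z/height = 3.75/8 = 0.46875
s = 1 + (scale-1)·z/height = 1 + (0.88-1)·3.75/8 = 0.943750
θ = twist·z/height = -162°·3.75/8 = -75.9375° = -1.325359 rad
cos θ = 0.242980, sin θ = -0.970031 (intermediates below are computed at full precision and shown rounded to 5 d.p.)
v1: (-4.5,1.5) → rotate → (0.36164,4.72961) → ×s → (0.34129,4.46357) → (0.34,4.46)
v2: (-0.5,-1) → rotate → (-1.09152,0.24204) → ×s → (-1.03012,0.22842) → (-1.03,0.23)
v3: (4.5,0) → rotate → (1.09341,-4.36514) → ×s → (1.03191,-4.11960) → (1.03,-4.12)
v4: (4,0.5) → rotate → (1.45694,-3.75863) → ×s → (1.37498,-3.54721) → (1.37,-3.55)
v5: (1,3) → rotate → (3.15307,-0.24109) → ×s → (2.97571,-0.22753) → (2.98,-0.23)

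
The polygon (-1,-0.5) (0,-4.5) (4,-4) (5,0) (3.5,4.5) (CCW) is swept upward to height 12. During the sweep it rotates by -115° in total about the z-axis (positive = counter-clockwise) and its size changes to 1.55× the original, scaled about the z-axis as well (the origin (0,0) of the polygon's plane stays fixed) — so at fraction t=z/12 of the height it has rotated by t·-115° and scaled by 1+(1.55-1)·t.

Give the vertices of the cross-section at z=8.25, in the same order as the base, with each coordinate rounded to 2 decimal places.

t = z/height = 8.25/12 = 0.6875
s = 1 + (scale-1)·z/height = 1 + (1.55-1)·8.25/12 = 1.378125
θ = twist·z/height = -115°·8.25/12 = -79.0625° = -1.379901 rad
cos θ = 0.189738, sin θ = -0.981835 (intermediates below are computed at full precision and shown rounded to 5 d.p.)
v1: (-1,-0.5) → rotate → (-0.68066,0.88697) → ×s → (-0.93803,1.22235) → (-0.94,1.22)
v2: (0,-4.5) → rotate → (-4.41826,-0.85382) → ×s → (-6.08891,-1.17667) → (-6.09,-1.18)
v3: (4,-4) → rotate → (-3.16839,-4.68629) → ×s → (-4.36643,-6.45830) → (-4.37,-6.46)
v4: (5,0) → rotate → (0.94869,-4.90917) → ×s → (1.30741,-6.76546) → (1.31,-6.77)
v5: (3.5,4.5) → rotate → (5.08234,-2.58260) → ×s → (7.00410,-3.55915) → (7.00,-3.56)

Cross-section at z=8.25: (-0.94,1.22) (-6.09,-1.18) (-4.37,-6.46) (1.31,-6.77) (7.00,-3.56)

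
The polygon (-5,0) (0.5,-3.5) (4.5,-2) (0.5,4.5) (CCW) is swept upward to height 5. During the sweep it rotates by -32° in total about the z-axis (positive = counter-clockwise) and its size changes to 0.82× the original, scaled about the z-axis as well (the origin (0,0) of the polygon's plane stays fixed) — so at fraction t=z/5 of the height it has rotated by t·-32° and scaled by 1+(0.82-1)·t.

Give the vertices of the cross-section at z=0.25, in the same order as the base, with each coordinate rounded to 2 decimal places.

Cross-section at z=0.25: (-4.95,0.14) (0.40,-3.48) (4.40,-2.11) (0.62,4.44)

t = z/height = 0.25/5 = 0.05
s = 1 + (scale-1)·z/height = 1 + (0.82-1)·0.25/5 = 0.991000
θ = twist·z/height = -32°·0.25/5 = -1.6000° = -0.027925 rad
cos θ = 0.999610, sin θ = -0.027922 (intermediates below are computed at full precision and shown rounded to 5 d.p.)
v1: (-5,0) → rotate → (-4.99805,0.13961) → ×s → (-4.95307,0.13835) → (-4.95,0.14)
v2: (0.5,-3.5) → rotate → (0.40208,-3.51260) → ×s → (0.39846,-3.48098) → (0.40,-3.48)
v3: (4.5,-2) → rotate → (4.44240,-2.12487) → ×s → (4.40242,-2.10574) → (4.40,-2.11)
v4: (0.5,4.5) → rotate → (0.62545,4.48428) → ×s → (0.61982,4.44393) → (0.62,4.44)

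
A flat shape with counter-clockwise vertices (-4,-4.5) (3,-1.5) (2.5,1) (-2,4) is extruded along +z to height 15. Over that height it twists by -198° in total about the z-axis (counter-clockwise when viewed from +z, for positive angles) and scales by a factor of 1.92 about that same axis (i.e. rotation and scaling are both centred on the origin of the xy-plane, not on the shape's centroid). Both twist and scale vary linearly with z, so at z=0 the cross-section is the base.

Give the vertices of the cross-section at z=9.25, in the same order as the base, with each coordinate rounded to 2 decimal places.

t = z/height = 9.25/15 = 0.616667
s = 1 + (scale-1)·z/height = 1 + (1.92-1)·9.25/15 = 1.567333
θ = twist·z/height = -198°·9.25/15 = -122.1000° = -2.131047 rad
cos θ = -0.531399, sin θ = -0.847122 (intermediates below are computed at full precision and shown rounded to 5 d.p.)
v1: (-4,-4.5) → rotate → (-1.68645,5.77978) → ×s → (-2.64324,9.05884) → (-2.64,9.06)
v2: (3,-1.5) → rotate → (-2.86488,-1.74427) → ×s → (-4.49022,-2.73385) → (-4.49,-2.73)
v3: (2.5,1) → rotate → (-0.48137,-2.64920) → ×s → (-0.75447,-4.15218) → (-0.75,-4.15)
v4: (-2,4) → rotate → (4.45128,-0.43135) → ×s → (6.97665,-0.67607) → (6.98,-0.68)

Cross-section at z=9.25: (-2.64,9.06) (-4.49,-2.73) (-0.75,-4.15) (6.98,-0.68)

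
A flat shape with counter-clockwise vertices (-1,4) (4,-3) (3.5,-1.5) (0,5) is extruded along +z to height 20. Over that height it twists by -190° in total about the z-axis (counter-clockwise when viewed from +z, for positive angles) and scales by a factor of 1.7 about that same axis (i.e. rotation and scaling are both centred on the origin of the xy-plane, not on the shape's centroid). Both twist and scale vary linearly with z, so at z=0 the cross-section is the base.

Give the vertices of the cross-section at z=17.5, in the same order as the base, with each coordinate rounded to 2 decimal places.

t = z/height = 17.5/20 = 0.875
s = 1 + (scale-1)·z/height = 1 + (1.7-1)·17.5/20 = 1.612500
θ = twist·z/height = -190°·17.5/20 = -166.2500° = -2.901610 rad
cos θ = -0.971342, sin θ = -0.237686 (intermediates below are computed at full precision and shown rounded to 5 d.p.)
v1: (-1,4) → rotate → (1.92209,-3.64768) → ×s → (3.09936,-5.88189) → (3.10,-5.88)
v2: (4,-3) → rotate → (-4.59843,1.96328) → ×s → (-7.41496,3.16579) → (-7.41,3.17)
v3: (3.5,-1.5) → rotate → (-3.75623,0.62511) → ×s → (-6.05691,1.00799) → (-6.06,1.01)
v4: (0,5) → rotate → (1.18843,-4.85671) → ×s → (1.91634,-7.83145) → (1.92,-7.83)

Cross-section at z=17.5: (3.10,-5.88) (-7.41,3.17) (-6.06,1.01) (1.92,-7.83)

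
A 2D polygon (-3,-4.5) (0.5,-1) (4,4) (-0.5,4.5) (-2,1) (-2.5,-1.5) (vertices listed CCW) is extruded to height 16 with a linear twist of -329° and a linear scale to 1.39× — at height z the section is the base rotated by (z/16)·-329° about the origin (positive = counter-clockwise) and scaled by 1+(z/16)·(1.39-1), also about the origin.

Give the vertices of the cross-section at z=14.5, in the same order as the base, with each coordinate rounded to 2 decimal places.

Cross-section at z=14.5: (3.45,-6.45) (1.51,-0.04) (-2.22,7.33) (-5.69,2.28) (-2.47,-1.75) (0.19,-3.94)

t = z/height = 14.5/16 = 0.90625
s = 1 + (scale-1)·z/height = 1 + (1.39-1)·14.5/16 = 1.353438
θ = twist·z/height = -329°·14.5/16 = -298.1563° = -5.203808 rad
cos θ = 0.471878, sin θ = 0.881664 (intermediates below are computed at full precision and shown rounded to 5 d.p.)
v1: (-3,-4.5) → rotate → (2.55186,-4.76844) → ×s → (3.45378,-6.45379) → (3.45,-6.45)
v2: (0.5,-1) → rotate → (1.11760,-0.03105) → ×s → (1.51261,-0.04202) → (1.51,-0.04)
v3: (4,4) → rotate → (-1.63915,5.41417) → ×s → (-2.21848,7.32774) → (-2.22,7.33)
v4: (-0.5,4.5) → rotate → (-4.20343,1.68262) → ×s → (-5.68908,2.27732) → (-5.69,2.28)
v5: (-2,1) → rotate → (-1.82542,-1.29145) → ×s → (-2.47059,-1.74790) → (-2.47,-1.75)
v6: (-2.5,-1.5) → rotate → (0.14280,-2.91198) → ×s → (0.19327,-3.94118) → (0.19,-3.94)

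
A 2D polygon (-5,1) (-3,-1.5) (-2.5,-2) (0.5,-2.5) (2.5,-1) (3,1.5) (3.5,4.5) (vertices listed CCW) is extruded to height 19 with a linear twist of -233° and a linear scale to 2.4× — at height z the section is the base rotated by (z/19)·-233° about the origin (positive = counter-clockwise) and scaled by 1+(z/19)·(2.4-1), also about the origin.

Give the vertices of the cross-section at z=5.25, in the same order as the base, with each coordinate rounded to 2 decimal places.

Cross-section at z=5.25: (-1.75,6.85) (-3.67,2.85) (-4.00,1.93) (-2.83,-2.12) (0.25,-3.73) (3.67,-2.85) (7.73,-1.68)

t = z/height = 5.25/19 = 0.276316
s = 1 + (scale-1)·z/height = 1 + (2.4-1)·5.25/19 = 1.386842
θ = twist·z/height = -233°·5.25/19 = -64.3816° = -1.123671 rad
cos θ = 0.432376, sin θ = -0.901694 (intermediates below are computed at full precision and shown rounded to 5 d.p.)
v1: (-5,1) → rotate → (-1.26018,4.94084) → ×s → (-1.74768,6.85217) → (-1.75,6.85)
v2: (-3,-1.5) → rotate → (-2.64967,2.05652) → ×s → (-3.67467,2.85206) → (-3.67,2.85)
v3: (-2.5,-2) → rotate → (-2.88433,1.38948) → ×s → (-4.00011,1.92699) → (-4.00,1.93)
v4: (0.5,-2.5) → rotate → (-2.03805,-1.53179) → ×s → (-2.82645,-2.12435) → (-2.83,-2.12)
v5: (2.5,-1) → rotate → (0.17925,-2.68661) → ×s → (0.24859,-3.72590) → (0.25,-3.73)
v6: (3,1.5) → rotate → (2.64967,-2.05652) → ×s → (3.67467,-2.85206) → (3.67,-2.85)
v7: (3.5,4.5) → rotate → (5.57094,-1.21024) → ×s → (7.72601,-1.67841) → (7.73,-1.68)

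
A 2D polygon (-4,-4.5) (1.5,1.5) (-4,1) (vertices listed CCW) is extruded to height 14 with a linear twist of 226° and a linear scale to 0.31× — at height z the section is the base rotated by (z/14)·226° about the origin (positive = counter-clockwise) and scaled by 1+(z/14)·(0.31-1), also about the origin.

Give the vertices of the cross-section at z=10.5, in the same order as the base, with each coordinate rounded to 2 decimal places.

t = z/height = 10.5/14 = 0.75
s = 1 + (scale-1)·z/height = 1 + (0.31-1)·10.5/14 = 0.482500
θ = twist·z/height = 226°·10.5/14 = 169.5000° = 2.958333 rad
cos θ = -0.983255, sin θ = 0.182236 (intermediates below are computed at full precision and shown rounded to 5 d.p.)
v1: (-4,-4.5) → rotate → (4.75308,3.69570) → ×s → (2.29336,1.78318) → (2.29,1.78)
v2: (1.5,1.5) → rotate → (-1.74824,-1.20153) → ×s → (-0.84352,-0.57974) → (-0.84,-0.58)
v3: (-4,1) → rotate → (3.75078,-1.71220) → ×s → (1.80975,-0.82614) → (1.81,-0.83)

Cross-section at z=10.5: (2.29,1.78) (-0.84,-0.58) (1.81,-0.83)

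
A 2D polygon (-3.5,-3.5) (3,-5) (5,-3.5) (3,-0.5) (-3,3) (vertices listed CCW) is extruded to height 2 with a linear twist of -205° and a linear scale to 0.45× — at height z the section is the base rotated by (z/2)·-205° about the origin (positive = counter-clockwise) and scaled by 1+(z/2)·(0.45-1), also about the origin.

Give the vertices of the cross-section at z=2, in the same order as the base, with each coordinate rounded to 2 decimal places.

t = z/height = 2/2 = 1
s = 1 + (scale-1)·z/height = 1 + (0.45-1)·2/2 = 0.450000
θ = twist·z/height = -205°·2/2 = -205.0000° = -3.577925 rad
cos θ = -0.906308, sin θ = 0.422618 (intermediates below are computed at full precision and shown rounded to 5 d.p.)
v1: (-3.5,-3.5) → rotate → (4.65124,1.69291) → ×s → (2.09306,0.76181) → (2.09,0.76)
v2: (3,-5) → rotate → (-0.60583,5.79939) → ×s → (-0.27262,2.60973) → (-0.27,2.61)
v3: (5,-3.5) → rotate → (-3.05238,5.28517) → ×s → (-1.37357,2.37833) → (-1.37,2.38)
v4: (3,-0.5) → rotate → (-2.50761,1.72101) → ×s → (-1.12843,0.77445) → (-1.13,0.77)
v5: (-3,3) → rotate → (1.45107,-3.98678) → ×s → (0.65298,-1.79405) → (0.65,-1.79)

Cross-section at z=2: (2.09,0.76) (-0.27,2.61) (-1.37,2.38) (-1.13,0.77) (0.65,-1.79)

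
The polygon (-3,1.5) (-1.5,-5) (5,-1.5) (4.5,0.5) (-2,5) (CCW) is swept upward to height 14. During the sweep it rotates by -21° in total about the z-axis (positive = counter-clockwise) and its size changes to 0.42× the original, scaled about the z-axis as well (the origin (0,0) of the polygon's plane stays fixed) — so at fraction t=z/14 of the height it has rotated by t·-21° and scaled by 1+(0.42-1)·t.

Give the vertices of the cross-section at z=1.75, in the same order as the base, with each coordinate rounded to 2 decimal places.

Cross-section at z=1.75: (-2.72,1.52) (-1.60,-4.57) (4.57,-1.60) (4.19,0.27) (-1.64,4.72)

t = z/height = 1.75/14 = 0.125
s = 1 + (scale-1)·z/height = 1 + (0.42-1)·1.75/14 = 0.927500
θ = twist·z/height = -21°·1.75/14 = -2.6250° = -0.045815 rad
cos θ = 0.998951, sin θ = -0.045799 (intermediates below are computed at full precision and shown rounded to 5 d.p.)
v1: (-3,1.5) → rotate → (-2.92815,1.63582) → ×s → (-2.71586,1.51723) → (-2.72,1.52)
v2: (-1.5,-5) → rotate → (-1.72742,-4.92606) → ×s → (-1.60218,-4.56892) → (-1.60,-4.57)
v3: (5,-1.5) → rotate → (4.92606,-1.72742) → ×s → (4.56892,-1.60218) → (4.57,-1.60)
v4: (4.5,0.5) → rotate → (4.51818,0.29338) → ×s → (4.19061,0.27211) → (4.19,0.27)
v5: (-2,5) → rotate → (-1.76891,5.08635) → ×s → (-1.64066,4.71759) → (-1.64,4.72)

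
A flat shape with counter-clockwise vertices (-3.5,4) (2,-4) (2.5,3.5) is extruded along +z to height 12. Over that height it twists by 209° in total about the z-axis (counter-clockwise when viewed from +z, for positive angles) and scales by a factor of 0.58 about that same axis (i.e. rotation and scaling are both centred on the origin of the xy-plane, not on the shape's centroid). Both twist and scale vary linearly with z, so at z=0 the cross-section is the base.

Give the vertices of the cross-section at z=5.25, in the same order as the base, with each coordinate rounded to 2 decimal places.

Cross-section at z=5.25: (-3.19,-2.94) (3.22,1.71) (-2.91,1.97)

t = z/height = 5.25/12 = 0.4375
s = 1 + (scale-1)·z/height = 1 + (0.58-1)·5.25/12 = 0.816250
θ = twist·z/height = 209°·5.25/12 = 91.4375° = 1.595885 rad
cos θ = -0.025086, sin θ = 0.999685 (intermediates below are computed at full precision and shown rounded to 5 d.p.)
v1: (-3.5,4) → rotate → (-3.91094,-3.59924) → ×s → (-3.19230,-2.93788) → (-3.19,-2.94)
v2: (2,-4) → rotate → (3.94857,2.09972) → ×s → (3.22302,1.71389) → (3.22,1.71)
v3: (2.5,3.5) → rotate → (-3.56161,2.41141) → ×s → (-2.90717,1.96831) → (-2.91,1.97)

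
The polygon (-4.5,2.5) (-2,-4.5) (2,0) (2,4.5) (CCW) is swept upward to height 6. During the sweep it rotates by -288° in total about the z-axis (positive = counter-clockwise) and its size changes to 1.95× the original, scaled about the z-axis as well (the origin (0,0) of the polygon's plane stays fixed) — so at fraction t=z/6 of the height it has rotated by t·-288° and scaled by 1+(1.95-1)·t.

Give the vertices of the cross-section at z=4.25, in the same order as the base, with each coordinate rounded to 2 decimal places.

t = z/height = 4.25/6 = 0.708333
s = 1 + (scale-1)·z/height = 1 + (1.95-1)·4.25/6 = 1.672917
θ = twist·z/height = -288°·4.25/6 = -204.0000° = -3.560472 rad
cos θ = -0.913545, sin θ = 0.406737 (intermediates below are computed at full precision and shown rounded to 5 d.p.)
v1: (-4.5,2.5) → rotate → (3.09411,-4.11418) → ×s → (5.17619,-6.88268) → (5.18,-6.88)
v2: (-2,-4.5) → rotate → (3.65741,3.29748) → ×s → (6.11854,5.51641) → (6.12,5.52)
v3: (2,0) → rotate → (-1.82709,0.81347) → ×s → (-3.05657,1.36087) → (-3.06,1.36)
v4: (2,4.5) → rotate → (-3.65741,-3.29748) → ×s → (-6.11854,-5.51641) → (-6.12,-5.52)

Cross-section at z=4.25: (5.18,-6.88) (6.12,5.52) (-3.06,1.36) (-6.12,-5.52)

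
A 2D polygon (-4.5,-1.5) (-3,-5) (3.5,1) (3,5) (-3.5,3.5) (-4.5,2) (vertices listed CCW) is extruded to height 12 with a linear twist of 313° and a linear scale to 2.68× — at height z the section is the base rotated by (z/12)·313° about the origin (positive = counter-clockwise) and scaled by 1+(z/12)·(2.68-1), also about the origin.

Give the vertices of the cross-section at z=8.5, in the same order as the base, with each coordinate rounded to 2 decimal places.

Cross-section at z=8.5: (5.17,9.01) (-2.38,12.55) (-4.27,-6.73) (2.38,-12.55) (10.82,-0.62) (10.27,3.29)

t = z/height = 8.5/12 = 0.708333
s = 1 + (scale-1)·z/height = 1 + (2.68-1)·8.5/12 = 2.190000
θ = twist·z/height = 313°·8.5/12 = 221.7083° = 3.869540 rad
cos θ = -0.746541, sin θ = -0.665339 (intermediates below are computed at full precision and shown rounded to 5 d.p.)
v1: (-4.5,-1.5) → rotate → (2.36143,4.11384) → ×s → (5.17153,9.00930) → (5.17,9.01)
v2: (-3,-5) → rotate → (-1.08707,5.72872) → ×s → (-2.38068,12.54591) → (-2.38,12.55)
v3: (3.5,1) → rotate → (-1.94756,-3.07523) → ×s → (-4.26515,-6.73475) → (-4.27,-6.73)
v4: (3,5) → rotate → (1.08707,-5.72872) → ×s → (2.38068,-12.54591) → (2.38,-12.55)
v5: (-3.5,3.5) → rotate → (4.94158,-0.28421) → ×s → (10.82206,-0.62242) → (10.82,-0.62)
v6: (-4.5,2) → rotate → (4.69011,1.50094) → ×s → (10.27135,3.28706) → (10.27,3.29)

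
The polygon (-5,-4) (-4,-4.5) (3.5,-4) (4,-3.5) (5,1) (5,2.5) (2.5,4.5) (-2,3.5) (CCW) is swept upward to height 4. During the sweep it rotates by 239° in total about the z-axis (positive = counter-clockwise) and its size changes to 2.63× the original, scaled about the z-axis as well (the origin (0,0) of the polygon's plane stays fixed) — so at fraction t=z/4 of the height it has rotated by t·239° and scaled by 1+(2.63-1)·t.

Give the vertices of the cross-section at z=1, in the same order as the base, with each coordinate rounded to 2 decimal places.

t = z/height = 1/4 = 0.25
s = 1 + (scale-1)·z/height = 1 + (2.63-1)·1/4 = 1.407500
θ = twist·z/height = 239°·1/4 = 59.7500° = 1.042834 rad
cos θ = 0.503774, sin θ = 0.863836 (intermediates below are computed at full precision and shown rounded to 5 d.p.)
v1: (-5,-4) → rotate → (0.93647,-6.33427) → ×s → (1.31808,-8.91549) → (1.32,-8.92)
v2: (-4,-4.5) → rotate → (1.87216,-5.72232) → ×s → (2.63507,-8.05417) → (2.64,-8.05)
v3: (3.5,-4) → rotate → (5.21855,1.00833) → ×s → (7.34511,1.41922) → (7.35,1.42)
v4: (4,-3.5) → rotate → (5.03852,1.69213) → ×s → (7.09172,2.38168) → (7.09,2.38)
v5: (5,1) → rotate → (1.65503,4.82295) → ×s → (2.32946,6.78830) → (2.33,6.79)
v6: (5,2.5) → rotate → (0.35928,5.57861) → ×s → (0.50569,7.85190) → (0.51,7.85)
v7: (2.5,4.5) → rotate → (-2.62782,4.42657) → ×s → (-3.69866,6.23040) → (-3.70,6.23)
v8: (-2,3.5) → rotate → (-4.03097,0.03554) → ×s → (-5.67359,0.05002) → (-5.67,0.05)

Cross-section at z=1: (1.32,-8.92) (2.64,-8.05) (7.35,1.42) (7.09,2.38) (2.33,6.79) (0.51,7.85) (-3.70,6.23) (-5.67,0.05)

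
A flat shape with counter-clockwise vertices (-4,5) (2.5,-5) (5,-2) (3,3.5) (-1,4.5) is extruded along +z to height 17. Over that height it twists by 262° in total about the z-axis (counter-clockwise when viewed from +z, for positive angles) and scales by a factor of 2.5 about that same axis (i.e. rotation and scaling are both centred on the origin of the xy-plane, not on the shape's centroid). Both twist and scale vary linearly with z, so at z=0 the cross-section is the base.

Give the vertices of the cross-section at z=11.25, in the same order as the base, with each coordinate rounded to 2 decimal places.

t = z/height = 11.25/17 = 0.661765
s = 1 + (scale-1)·z/height = 1 + (2.5-1)·11.25/17 = 1.992647
θ = twist·z/height = 262°·11.25/17 = 173.3824° = 3.026093 rad
cos θ = -0.993337, sin θ = 0.115243 (intermediates below are computed at full precision and shown rounded to 5 d.p.)
v1: (-4,5) → rotate → (3.39713,-5.42766) → ×s → (6.76929,-10.81541) → (6.77,-10.82)
v2: (2.5,-5) → rotate → (-1.90713,5.25479) → ×s → (-3.80023,10.47095) → (-3.80,10.47)
v3: (5,-2) → rotate → (-4.73620,2.56289) → ×s → (-9.43758,5.10694) → (-9.44,5.11)
v4: (3,3.5) → rotate → (-3.38336,-3.13095) → ×s → (-6.74185,-6.23888) → (-6.74,-6.24)
v5: (-1,4.5) → rotate → (0.47474,-4.58526) → ×s → (0.94600,-9.13681) → (0.95,-9.14)

Cross-section at z=11.25: (6.77,-10.82) (-3.80,10.47) (-9.44,5.11) (-6.74,-6.24) (0.95,-9.14)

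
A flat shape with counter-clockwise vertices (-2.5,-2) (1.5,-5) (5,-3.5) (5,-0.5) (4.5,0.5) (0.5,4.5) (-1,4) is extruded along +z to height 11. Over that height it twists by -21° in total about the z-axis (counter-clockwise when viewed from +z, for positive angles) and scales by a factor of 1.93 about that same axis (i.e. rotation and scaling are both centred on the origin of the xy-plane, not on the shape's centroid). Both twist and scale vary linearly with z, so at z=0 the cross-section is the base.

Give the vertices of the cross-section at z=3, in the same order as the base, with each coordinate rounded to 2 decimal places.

t = z/height = 3/11 = 0.272727
s = 1 + (scale-1)·z/height = 1 + (1.93-1)·3/11 = 1.253636
θ = twist·z/height = -21°·3/11 = -5.7273° = -0.099960 rad
cos θ = 0.995008, sin θ = -0.099793 (intermediates below are computed at full precision and shown rounded to 5 d.p.)
v1: (-2.5,-2) → rotate → (-2.68711,-1.74053) → ×s → (-3.36866,-2.18200) → (-3.37,-2.18)
v2: (1.5,-5) → rotate → (0.99355,-5.12473) → ×s → (1.24554,-6.42455) → (1.25,-6.42)
v3: (5,-3.5) → rotate → (4.62576,-3.98150) → ×s → (5.79903,-4.99135) → (5.80,-4.99)
v4: (5,-0.5) → rotate → (4.92514,-0.99647) → ×s → (6.17434,-1.24921) → (6.17,-1.25)
v5: (4.5,0.5) → rotate → (4.52743,0.04843) → ×s → (5.67576,0.06072) → (5.68,0.06)
v6: (0.5,4.5) → rotate → (0.94657,4.42764) → ×s → (1.18666,5.55065) → (1.19,5.55)
v7: (-1,4) → rotate → (-0.59583,4.07983) → ×s → (-0.74696,5.11462) → (-0.75,5.11)

Cross-section at z=3: (-3.37,-2.18) (1.25,-6.42) (5.80,-4.99) (6.17,-1.25) (5.68,0.06) (1.19,5.55) (-0.75,5.11)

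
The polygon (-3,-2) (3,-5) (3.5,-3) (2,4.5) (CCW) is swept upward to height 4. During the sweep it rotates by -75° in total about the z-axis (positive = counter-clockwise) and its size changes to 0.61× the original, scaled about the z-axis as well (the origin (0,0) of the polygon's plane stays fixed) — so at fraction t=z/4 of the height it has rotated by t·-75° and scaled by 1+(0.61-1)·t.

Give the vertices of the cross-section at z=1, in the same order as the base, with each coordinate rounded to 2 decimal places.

Cross-section at z=1: (-3.14,-0.84) (1.11,-5.14) (2.12,-3.58) (3.01,3.27)

t = z/height = 1/4 = 0.25
s = 1 + (scale-1)·z/height = 1 + (0.61-1)·1/4 = 0.902500
θ = twist·z/height = -75°·1/4 = -18.7500° = -0.327249 rad
cos θ = 0.946930, sin θ = -0.321439 (intermediates below are computed at full precision and shown rounded to 5 d.p.)
v1: (-3,-2) → rotate → (-3.48367,-0.92954) → ×s → (-3.14401,-0.83891) → (-3.14,-0.84)
v2: (3,-5) → rotate → (1.23359,-5.69897) → ×s → (1.11332,-5.14332) → (1.11,-5.14)
v3: (3.5,-3) → rotate → (2.34994,-3.96583) → ×s → (2.12082,-3.57916) → (2.12,-3.58)
v4: (2,4.5) → rotate → (3.34034,3.61831) → ×s → (3.01465,3.26552) → (3.01,3.27)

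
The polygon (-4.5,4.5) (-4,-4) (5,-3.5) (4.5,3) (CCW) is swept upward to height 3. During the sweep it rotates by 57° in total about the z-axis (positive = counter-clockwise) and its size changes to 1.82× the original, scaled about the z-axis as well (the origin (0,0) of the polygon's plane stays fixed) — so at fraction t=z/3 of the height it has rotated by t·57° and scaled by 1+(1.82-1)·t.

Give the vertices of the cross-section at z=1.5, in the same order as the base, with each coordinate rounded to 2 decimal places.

t = z/height = 1.5/3 = 0.5
s = 1 + (scale-1)·z/height = 1 + (1.82-1)·1.5/3 = 1.410000
θ = twist·z/height = 57°·1.5/3 = 28.5000° = 0.497419 rad
cos θ = 0.878817, sin θ = 0.477159 (intermediates below are computed at full precision and shown rounded to 5 d.p.)
v1: (-4.5,4.5) → rotate → (-6.10189,1.80746) → ×s → (-8.60367,2.54852) → (-8.60,2.55)
v2: (-4,-4) → rotate → (-1.60663,-5.42390) → ×s → (-2.26535,-7.64770) → (-2.27,-7.65)
v3: (5,-3.5) → rotate → (6.06414,-0.69007) → ×s → (8.55044,-0.97299) → (8.55,-0.97)
v4: (4.5,3) → rotate → (2.52320,4.78367) → ×s → (3.55771,6.74497) → (3.56,6.74)

Cross-section at z=1.5: (-8.60,2.55) (-2.27,-7.65) (8.55,-0.97) (3.56,6.74)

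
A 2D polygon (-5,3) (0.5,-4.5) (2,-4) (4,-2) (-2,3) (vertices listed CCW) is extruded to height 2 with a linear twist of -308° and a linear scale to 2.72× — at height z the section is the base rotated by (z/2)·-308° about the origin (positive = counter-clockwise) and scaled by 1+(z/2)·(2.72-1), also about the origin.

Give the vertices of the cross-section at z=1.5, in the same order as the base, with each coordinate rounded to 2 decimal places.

Cross-section at z=1.5: (1.87,-13.22) (7.29,7.37) (4.24,9.32) (-2.21,10.00) (-2.46,-7.88)

t = z/height = 1.5/2 = 0.75
s = 1 + (scale-1)·z/height = 1 + (2.72-1)·1.5/2 = 2.290000
θ = twist·z/height = -308°·1.5/2 = -231.0000° = -4.031711 rad
cos θ = -0.629320, sin θ = 0.777146 (intermediates below are computed at full precision and shown rounded to 5 d.p.)
v1: (-5,3) → rotate → (0.81516,-5.77369) → ×s → (1.86673,-13.22175) → (1.87,-13.22)
v2: (0.5,-4.5) → rotate → (3.18250,3.22051) → ×s → (7.28792,7.37498) → (7.29,7.37)
v3: (2,-4) → rotate → (1.84994,4.07157) → ×s → (4.23637,9.32390) → (4.24,9.32)
v4: (4,-2) → rotate → (-0.96299,4.36722) → ×s → (-2.20525,10.00094) → (-2.21,10.00)
v5: (-2,3) → rotate → (-1.07280,-3.44225) → ×s → (-2.45671,-7.88276) → (-2.46,-7.88)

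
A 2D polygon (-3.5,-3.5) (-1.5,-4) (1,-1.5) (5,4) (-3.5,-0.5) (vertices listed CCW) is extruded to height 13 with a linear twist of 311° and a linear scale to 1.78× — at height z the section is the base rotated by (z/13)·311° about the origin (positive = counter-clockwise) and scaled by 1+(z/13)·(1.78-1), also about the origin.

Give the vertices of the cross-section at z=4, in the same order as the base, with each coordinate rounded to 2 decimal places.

t = z/height = 4/13 = 0.307692
s = 1 + (scale-1)·z/height = 1 + (1.78-1)·4/13 = 1.240000
θ = twist·z/height = 311°·4/13 = 95.6923° = 1.670146 rad
cos θ = -0.099186, sin θ = 0.995069 (intermediates below are computed at full precision and shown rounded to 5 d.p.)
v1: (-3.5,-3.5) → rotate → (3.82989,-3.13559) → ×s → (4.74907,-3.88813) → (4.75,-3.89)
v2: (-1.5,-4) → rotate → (4.12905,-1.09586) → ×s → (5.12003,-1.35886) → (5.12,-1.36)
v3: (1,-1.5) → rotate → (1.39342,1.14385) → ×s → (1.72784,1.41837) → (1.73,1.42)
v4: (5,4) → rotate → (-4.47621,4.57860) → ×s → (-5.55050,5.67746) → (-5.55,5.68)
v5: (-3.5,-0.5) → rotate → (0.84469,-3.43315) → ×s → (1.04741,-4.25710) → (1.05,-4.26)

Cross-section at z=4: (4.75,-3.89) (5.12,-1.36) (1.73,1.42) (-5.55,5.68) (1.05,-4.26)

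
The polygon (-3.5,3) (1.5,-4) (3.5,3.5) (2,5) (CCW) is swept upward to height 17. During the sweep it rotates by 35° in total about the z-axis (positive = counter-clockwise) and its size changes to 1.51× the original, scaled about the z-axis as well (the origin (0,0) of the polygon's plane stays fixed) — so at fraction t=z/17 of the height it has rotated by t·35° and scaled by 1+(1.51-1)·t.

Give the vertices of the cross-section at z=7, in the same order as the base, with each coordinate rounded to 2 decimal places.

Cross-section at z=7: (-5.01,2.46) (2.96,-4.24) (3.05,5.16) (0.84,6.46)

t = z/height = 7/17 = 0.411765
s = 1 + (scale-1)·z/height = 1 + (1.51-1)·7/17 = 1.210000
θ = twist·z/height = 35°·7/17 = 14.4118° = 0.251533 rad
cos θ = 0.968532, sin θ = 0.248889 (intermediates below are computed at full precision and shown rounded to 5 d.p.)
v1: (-3.5,3) → rotate → (-4.13653,2.03449) → ×s → (-5.00520,2.46173) → (-5.01,2.46)
v2: (1.5,-4) → rotate → (2.44835,-3.50080) → ×s → (2.96251,-4.23596) → (2.96,-4.24)
v3: (3.5,3.5) → rotate → (2.51875,4.26097) → ×s → (3.04769,5.15578) → (3.05,5.16)
v4: (2,5) → rotate → (0.69262,5.34044) → ×s → (0.83807,6.46193) → (0.84,6.46)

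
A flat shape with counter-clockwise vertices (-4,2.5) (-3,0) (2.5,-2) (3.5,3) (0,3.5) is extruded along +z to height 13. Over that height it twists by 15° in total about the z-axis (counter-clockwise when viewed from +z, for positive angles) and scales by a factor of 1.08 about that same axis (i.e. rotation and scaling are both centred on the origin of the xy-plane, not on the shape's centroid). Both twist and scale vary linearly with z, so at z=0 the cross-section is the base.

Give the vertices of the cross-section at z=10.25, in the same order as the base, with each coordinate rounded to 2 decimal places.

Cross-section at z=10.25: (-4.71,1.73) (-3.12,-0.65) (3.04,-1.54) (2.99,3.88) (-0.76,3.64)

t = z/height = 10.25/13 = 0.788462
s = 1 + (scale-1)·z/height = 1 + (1.08-1)·10.25/13 = 1.063077
θ = twist·z/height = 15°·10.25/13 = 11.8269° = 0.206419 rad
cos θ = 0.978771, sin θ = 0.204956 (intermediates below are computed at full precision and shown rounded to 5 d.p.)
v1: (-4,2.5) → rotate → (-4.42747,1.62710) → ×s → (-4.70675,1.72974) → (-4.71,1.73)
v2: (-3,0) → rotate → (-2.93631,-0.61487) → ×s → (-3.12153,-0.65365) → (-3.12,-0.65)
v3: (2.5,-2) → rotate → (2.85684,-1.44515) → ×s → (3.03704,-1.53631) → (3.04,-1.54)
v4: (3.5,3) → rotate → (2.81083,3.65366) → ×s → (2.98813,3.88412) → (2.99,3.88)
v5: (0,3.5) → rotate → (-0.71735,3.42570) → ×s → (-0.76259,3.64178) → (-0.76,3.64)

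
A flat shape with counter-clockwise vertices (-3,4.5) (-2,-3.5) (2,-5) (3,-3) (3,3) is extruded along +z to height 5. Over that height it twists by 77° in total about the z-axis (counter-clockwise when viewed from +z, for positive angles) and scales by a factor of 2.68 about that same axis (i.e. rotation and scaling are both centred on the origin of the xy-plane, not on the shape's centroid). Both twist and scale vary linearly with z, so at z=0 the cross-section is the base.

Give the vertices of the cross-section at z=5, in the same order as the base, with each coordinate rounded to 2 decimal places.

t = z/height = 5/5 = 1
s = 1 + (scale-1)·z/height = 1 + (2.68-1)·5/5 = 2.680000
θ = twist·z/height = 77°·5/5 = 77.0000° = 1.343904 rad
cos θ = 0.224951, sin θ = 0.974370 (intermediates below are computed at full precision and shown rounded to 5 d.p.)
v1: (-3,4.5) → rotate → (-5.05952,-1.91083) → ×s → (-13.55951,-5.12103) → (-13.56,-5.12)
v2: (-2,-3.5) → rotate → (2.96039,-2.73607) → ×s → (7.93385,-7.33266) → (7.93,-7.33)
v3: (2,-5) → rotate → (5.32175,0.82398) → ×s → (14.26230,2.20828) → (14.26,2.21)
v4: (3,-3) → rotate → (3.59796,2.24826) → ×s → (9.64254,6.02533) → (9.64,6.03)
v5: (3,3) → rotate → (-2.24826,3.59796) → ×s → (-6.02533,9.64254) → (-6.03,9.64)

Cross-section at z=5: (-13.56,-5.12) (7.93,-7.33) (14.26,2.21) (9.64,6.03) (-6.03,9.64)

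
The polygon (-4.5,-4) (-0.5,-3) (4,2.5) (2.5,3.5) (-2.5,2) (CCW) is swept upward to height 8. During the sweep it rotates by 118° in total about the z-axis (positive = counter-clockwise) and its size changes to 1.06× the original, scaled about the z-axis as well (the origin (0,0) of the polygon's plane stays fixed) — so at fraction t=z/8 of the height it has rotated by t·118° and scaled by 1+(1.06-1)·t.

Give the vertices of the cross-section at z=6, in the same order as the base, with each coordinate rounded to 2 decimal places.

t = z/height = 6/8 = 0.75
s = 1 + (scale-1)·z/height = 1 + (1.06-1)·6/8 = 1.045000
θ = twist·z/height = 118°·6/8 = 88.5000° = 1.544616 rad
cos θ = 0.026177, sin θ = 0.999657 (intermediates below are computed at full precision and shown rounded to 5 d.p.)
v1: (-4.5,-4) → rotate → (3.88083,-4.60317) → ×s → (4.05547,-4.81031) → (4.06,-4.81)
v2: (-0.5,-3) → rotate → (2.98588,-0.57836) → ×s → (3.12025,-0.60439) → (3.12,-0.60)
v3: (4,2.5) → rotate → (-2.39444,4.06407) → ×s → (-2.50219,4.24695) → (-2.50,4.25)
v4: (2.5,3.5) → rotate → (-3.43336,2.59076) → ×s → (-3.58786,2.70735) → (-3.59,2.71)
v5: (-2.5,2) → rotate → (-2.06476,-2.44679) → ×s → (-2.15767,-2.55689) → (-2.16,-2.56)

Cross-section at z=6: (4.06,-4.81) (3.12,-0.60) (-2.50,4.25) (-3.59,2.71) (-2.16,-2.56)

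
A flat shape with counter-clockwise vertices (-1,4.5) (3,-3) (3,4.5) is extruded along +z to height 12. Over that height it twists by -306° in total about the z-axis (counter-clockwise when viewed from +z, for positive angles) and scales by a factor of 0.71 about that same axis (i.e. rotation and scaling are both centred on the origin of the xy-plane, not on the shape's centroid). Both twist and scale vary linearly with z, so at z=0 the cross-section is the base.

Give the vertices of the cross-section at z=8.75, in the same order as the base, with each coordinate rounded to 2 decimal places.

t = z/height = 8.75/12 = 0.729167
s = 1 + (scale-1)·z/height = 1 + (0.71-1)·8.75/12 = 0.788542
θ = twist·z/height = -306°·8.75/12 = -223.1250° = -3.894266 rad
cos θ = -0.729864, sin θ = 0.683592 (intermediates below are computed at full precision and shown rounded to 5 d.p.)
v1: (-1,4.5) → rotate → (-2.34630,-3.96798) → ×s → (-1.85016,-3.12892) → (-1.85,-3.13)
v2: (3,-3) → rotate → (-0.13882,4.24037) → ×s → (-0.10946,3.34371) → (-0.11,3.34)
v3: (3,4.5) → rotate → (-5.26576,-1.23361) → ×s → (-4.15227,-0.97275) → (-4.15,-0.97)

Cross-section at z=8.75: (-1.85,-3.13) (-0.11,3.34) (-4.15,-0.97)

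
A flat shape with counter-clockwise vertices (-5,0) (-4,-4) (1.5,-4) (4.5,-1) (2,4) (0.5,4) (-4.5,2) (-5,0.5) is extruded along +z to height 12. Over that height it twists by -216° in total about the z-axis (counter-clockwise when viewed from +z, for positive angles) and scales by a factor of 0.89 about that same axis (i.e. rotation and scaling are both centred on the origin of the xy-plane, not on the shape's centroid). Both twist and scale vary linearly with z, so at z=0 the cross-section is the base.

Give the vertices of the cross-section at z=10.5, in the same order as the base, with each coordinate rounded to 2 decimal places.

t = z/height = 10.5/12 = 0.875
s = 1 + (scale-1)·z/height = 1 + (0.89-1)·10.5/12 = 0.903750
θ = twist·z/height = -216°·10.5/12 = -189.0000° = -3.298672 rad
cos θ = -0.987688, sin θ = 0.156434 (intermediates below are computed at full precision and shown rounded to 5 d.p.)
v1: (-5,0) → rotate → (4.93844,-0.78217) → ×s → (4.46312,-0.70689) → (4.46,-0.71)
v2: (-4,-4) → rotate → (4.57649,3.32502) → ×s → (4.13600,3.00498) → (4.14,3.00)
v3: (1.5,-4) → rotate → (-0.85579,4.18541) → ×s → (-0.77342,3.78256) → (-0.77,3.78)
v4: (4.5,-1) → rotate → (-4.28816,1.69164) → ×s → (-3.87543,1.52882) → (-3.88,1.53)
v5: (2,4) → rotate → (-2.60111,-3.63788) → ×s → (-2.35076,-3.28774) → (-2.35,-3.29)
v6: (0.5,4) → rotate → (-1.11958,-3.87254) → ×s → (-1.01182,-3.49980) → (-1.01,-3.50)
v7: (-4.5,2) → rotate → (4.13173,-2.67933) → ×s → (3.73405,-2.42145) → (3.73,-2.42)
v8: (-5,0.5) → rotate → (4.86022,-1.27602) → ×s → (4.39243,-1.15320) → (4.39,-1.15)

Cross-section at z=10.5: (4.46,-0.71) (4.14,3.00) (-0.77,3.78) (-3.88,1.53) (-2.35,-3.29) (-1.01,-3.50) (3.73,-2.42) (4.39,-1.15)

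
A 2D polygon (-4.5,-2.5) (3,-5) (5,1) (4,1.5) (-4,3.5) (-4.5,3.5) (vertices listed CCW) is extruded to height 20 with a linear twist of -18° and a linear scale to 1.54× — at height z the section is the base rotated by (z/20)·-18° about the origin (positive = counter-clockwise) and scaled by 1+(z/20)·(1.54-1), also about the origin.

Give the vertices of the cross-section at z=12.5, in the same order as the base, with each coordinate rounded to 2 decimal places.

Cross-section at z=12.5: (-6.56,-2.11) (2.63,-7.34) (6.82,0.01) (5.64,0.92) (-4.33,5.64) (-4.99,5.77)

t = z/height = 12.5/20 = 0.625
s = 1 + (scale-1)·z/height = 1 + (1.54-1)·12.5/20 = 1.337500
θ = twist·z/height = -18°·12.5/20 = -11.2500° = -0.196350 rad
cos θ = 0.980785, sin θ = -0.195090 (intermediates below are computed at full precision and shown rounded to 5 d.p.)
v1: (-4.5,-2.5) → rotate → (-4.90126,-1.57406) → ×s → (-6.55543,-2.10530) → (-6.56,-2.11)
v2: (3,-5) → rotate → (1.96690,-5.48920) → ×s → (2.63073,-7.34180) → (2.63,-7.34)
v3: (5,1) → rotate → (5.09902,0.00533) → ×s → (6.81993,0.00713) → (6.82,0.01)
v4: (4,1.5) → rotate → (4.21578,0.69082) → ×s → (5.63860,0.92397) → (5.64,0.92)
v5: (-4,3.5) → rotate → (-3.24032,4.21311) → ×s → (-4.33393,5.63503) → (-4.33,5.64)
v6: (-4.5,3.5) → rotate → (-3.73072,4.31065) → ×s → (-4.98983,5.76550) → (-4.99,5.77)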